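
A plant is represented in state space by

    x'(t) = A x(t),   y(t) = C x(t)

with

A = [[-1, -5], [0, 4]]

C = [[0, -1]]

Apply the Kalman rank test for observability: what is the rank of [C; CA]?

1

CA = [[0, -4]]
Observability matrix O = [C; CA] = [[0, -1], [0, -4]]
Every row of O is a scalar multiple of row 1 = [0, -1] (multipliers 1, 4), so the rows span a one-dimensional space.
O ≠ 0, hence rank(O) = 1.
rank(O) = 1 < n = 2, so the pair (A, C) is not completely observable.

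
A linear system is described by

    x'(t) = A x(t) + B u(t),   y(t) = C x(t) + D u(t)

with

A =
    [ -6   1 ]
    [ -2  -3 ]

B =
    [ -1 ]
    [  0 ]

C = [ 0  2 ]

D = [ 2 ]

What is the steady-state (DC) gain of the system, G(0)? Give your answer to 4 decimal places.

2.2000

G(0) = C(-A)^{-1}B + D = -C A^{-1} B + D.
det A = 20, so A^{-1} = (1/20)·adj(A) = [[-3/20, -1/20], [1/10, -3/10]]
A^{-1} B = [3/20, -1/10]^T
C A^{-1} B = -1/5
G(0) = D - C A^{-1} B = 2 - (-1/5) = 11/5 ≈ 2.2000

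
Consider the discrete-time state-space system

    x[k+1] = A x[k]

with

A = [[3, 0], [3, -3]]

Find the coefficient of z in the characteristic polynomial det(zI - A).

0

For a 2×2 matrix, det(zI - A) = z^2 - (tr A)z + det A.
tr A = 0, det A = -9.
So p(z) = z^2 - 9.
The coefficient of z is 0.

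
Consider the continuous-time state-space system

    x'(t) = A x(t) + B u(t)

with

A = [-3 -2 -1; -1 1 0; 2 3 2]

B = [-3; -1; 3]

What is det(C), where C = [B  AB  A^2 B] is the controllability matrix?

AB = [[8], [2], [-3]]
A^2B = [[-25], [-6], [16]]
Controllability matrix C = [B  AB  A^2B] = [[-3, 8, -25], [-1, 2, -6], [3, -3, 16]]
Expanding along the first row, det(C) = (-3)·(2·16 - (-6)·(-3)) - 8·((-1)·16 - (-6)·3) + (-25)·((-1)·(-3) - 2·3) = (-3)·14 - 8·2 + (-25)·(-3) = 17
Since det(C) ≠ 0, rank(C) = 3 and the system is completely controllable.

17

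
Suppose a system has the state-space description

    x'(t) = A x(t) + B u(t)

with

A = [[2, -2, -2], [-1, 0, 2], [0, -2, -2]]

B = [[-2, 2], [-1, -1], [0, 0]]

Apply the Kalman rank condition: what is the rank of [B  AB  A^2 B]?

3

AB = [[-2, 6], [2, -2], [2, 2]]
A^2B = [[-12, 12], [6, -2], [-8, 0]]
Controllability matrix C = [B  AB  A^2B] = [[-2, 2, -2, 6, -12, 12], [-1, -1, 2, -2, 6, -2], [0, 0, 2, 2, -8, 0]]
Take the 3×3 submatrix of C formed by columns 1, 2, 3: [[-2, 2, -2], [-1, -1, 2], [0, 0, 2]]. Its determinant is (-2)·((-1)·2 - 2·0) - 2·((-1)·2 - 2·0) + (-2)·((-1)·0 - (-1)·0) = (-2)·(-2) - 2·(-2) + (-2)·0 = 8 ≠ 0.
So rank(C) ≥ 3; since C has 3 rows, rank(C) = 3.
rank(C) = 3 = n, so the pair (A, B) is completely controllable.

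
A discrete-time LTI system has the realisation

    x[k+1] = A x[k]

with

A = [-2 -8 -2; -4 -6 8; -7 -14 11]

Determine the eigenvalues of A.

-3, 2, 4

det(zI - A) = z^3 - (tr A)z^2 + (M11 + M22 + M33)z - det A, where Mii is the 2×2 principal minor of A obtained by deleting row i and column i.
tr A = (-2) + (-6) + 11 = 3; M11 = (-6)·11 - 8·(-14) = -66 - (-112) = 46; M22 = (-2)·11 - (-2)·(-7) = -22 - 14 = -36; M33 = (-2)·(-6) - (-8)·(-4) = 12 - 32 = -20; sum of minors = -10.
det A = (-2)·((-6)·11 - 8·(-14)) - (-8)·((-4)·11 - 8·(-7)) + (-2)·((-4)·(-14) - (-6)·(-7)) = (-2)·46 - (-8)·12 + (-2)·14 = -24.
So p(z) = det(zI - A) = z^3 - 3z^2 - 10z + 24.
Rational-root test: any integer root divides 24. Testing small divisors, z = 2 works: p(2) = 8 + (-12) + (-20) + 24 = 0, so (z - 2) is a factor.
Dividing, p(z) = (z - 2)(z^2 - z - 12).
Factor z^2 - z - 12: two numbers with sum 1 and product -12 are 4 and -3, so z^2 - z - 12 = (z - 4)(z + 3).
Hence p(z) = (z - 4) (z - 2) (z + 3), with roots -3, 2, 4.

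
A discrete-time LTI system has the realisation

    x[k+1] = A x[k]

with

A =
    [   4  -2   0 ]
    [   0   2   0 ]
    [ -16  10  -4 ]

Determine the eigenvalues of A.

det(zI - A) = z^3 - (tr A)z^2 + (M11 + M22 + M33)z - det A, where Mii is the 2×2 principal minor of A obtained by deleting row i and column i.
tr A = 4 + 2 + (-4) = 2; M11 = 2·(-4) - 0·10 = -8 - 0 = -8; M22 = 4·(-4) - 0·(-16) = -16 - 0 = -16; M33 = 4·2 - (-2)·0 = 8 - 0 = 8; sum of minors = -16.
det A = 4·(2·(-4) - 0·10) - (-2)·(0·(-4) - 0·(-16)) + 0·(0·10 - 2·(-16)) = 4·(-8) - (-2)·0 + 0·32 = -32.
So p(z) = det(zI - A) = z^3 - 2z^2 - 16z + 32.
Rational-root test: any integer root divides 32. Testing small divisors, z = 2 works: p(2) = 8 + (-8) + (-32) + 32 = 0, so (z - 2) is a factor.
Dividing, p(z) = (z - 2)(z^2 - 16).
Factor z^2 - 16: two numbers with sum 0 and product -16 are 4 and -4, so z^2 - 16 = (z - 4)(z + 4).
Hence p(z) = (z - 4) (z - 2) (z + 4), with roots -4, 2, 4.

-4, 2, 4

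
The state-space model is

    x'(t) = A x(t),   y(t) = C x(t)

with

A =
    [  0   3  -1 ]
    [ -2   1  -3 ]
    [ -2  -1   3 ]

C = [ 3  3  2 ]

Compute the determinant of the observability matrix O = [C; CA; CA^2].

-1948

CA = [[-10, 10, -6]]
CA^2 = [[-8, -14, -38]]
Observability matrix O = [C; CA; CA^2] = [[3, 3, 2], [-10, 10, -6], [-8, -14, -38]]
Expanding along the first row, det(O) = 3·(10·(-38) - (-6)·(-14)) - 3·((-10)·(-38) - (-6)·(-8)) + 2·((-10)·(-14) - 10·(-8)) = 3·(-464) - 3·332 + 2·220 = -1948
Since det(O) ≠ 0, rank(O) = 3 and the system is completely observable.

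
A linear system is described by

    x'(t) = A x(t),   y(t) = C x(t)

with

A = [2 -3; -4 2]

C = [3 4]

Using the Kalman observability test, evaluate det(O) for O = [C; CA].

CA = [[-10, -1]]
Observability matrix O = [C; CA] = [[3, 4], [-10, -1]]
det(O) = 3·(-1) - 4·(-10) = -3 - (-40) = 37
Since det(O) ≠ 0, rank(O) = 2 and the system is completely observable.

37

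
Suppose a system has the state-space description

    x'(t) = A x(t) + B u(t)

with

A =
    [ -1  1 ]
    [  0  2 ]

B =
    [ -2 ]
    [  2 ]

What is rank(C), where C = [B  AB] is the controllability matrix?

AB = [[4], [4]]
Controllability matrix C = [B  AB] = [[-2, 4], [2, 4]]
det(C) = (-2)·4 - 4·2 = -8 - 8 = -16 ≠ 0, so rank(C) = 2.
rank(C) = 2 = n, so the pair (A, B) is completely controllable.

2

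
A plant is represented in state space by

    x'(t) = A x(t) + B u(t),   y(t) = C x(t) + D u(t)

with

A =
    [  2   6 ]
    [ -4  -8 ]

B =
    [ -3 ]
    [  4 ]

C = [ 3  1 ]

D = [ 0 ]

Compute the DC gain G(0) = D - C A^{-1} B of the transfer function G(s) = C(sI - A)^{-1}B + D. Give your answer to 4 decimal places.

G(0) = C(-A)^{-1}B + D = -C A^{-1} B + D.
det A = 8, so A^{-1} = (1/8)·adj(A) = [[-1, -3/4], [1/2, 1/4]]
A^{-1} B = [0, -1/2]^T
C A^{-1} B = -1/2
G(0) = D - C A^{-1} B = 0 - (-1/2) = 1/2 ≈ 0.5000

0.5000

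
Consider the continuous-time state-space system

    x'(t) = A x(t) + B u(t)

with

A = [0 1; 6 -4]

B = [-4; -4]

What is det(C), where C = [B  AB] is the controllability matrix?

16

AB = [[-4], [-8]]
Controllability matrix C = [B  AB] = [[-4, -4], [-4, -8]]
det(C) = (-4)·(-8) - (-4)·(-4) = 32 - 16 = 16
Since det(C) ≠ 0, rank(C) = 2 and the system is completely controllable.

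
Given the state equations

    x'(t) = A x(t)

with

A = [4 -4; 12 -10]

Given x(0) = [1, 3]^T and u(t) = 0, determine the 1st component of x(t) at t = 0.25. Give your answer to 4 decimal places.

det(sI - A) = s^2 - (tr A)s + det A, with tr A = 4 + (-10) = -6 and det A = 4·(-10) - (-4)·12 = -40 - (-48) = 8.
So p(s) = det(sI - A) = s^2 + 6s + 8.
Factor s^2 + 6s + 8: two numbers with sum -6 and product 8 are -2 and -4, so s^2 + 6s + 8 = (s + 2)(s + 4).
Hence p(s) = (s + 2) (s + 4), with roots -4, -2.
The eigenvalues -4, -2 are distinct and real, so A is diagonalisable and x(t) = e^{At} x(0) = V diag(e^{λ_i t}) V^{-1} x(0), where the columns of V are the eigenvectors.
λ = -4: A - (-4)I = [[8, -4], [12, -6]]. Row 1 gives 8·v1 + (-4)·v2 = 0, so take v_1 = [-1, -2]^T.
λ = -2: A - (-2)I = [[6, -4], [12, -8]]. Row 1 gives 6·v1 + (-4)·v2 = 0, so take v_2 = [2, 3]^T.
V = [v_1 v_2] = [[-1, 2], [-2, 3]] has det V = 1, so V^{-1} = adj(V)/det V = [[3, -2], [2, -1]].
Modal coordinates z(0) = V^{-1} x(0): 3·1 + (-2)·3 = -3; 2·1 + (-1)·3 = -1; so z(0) = [-3, -1]^T.
x_1(t) = Σ_i (v_i)_1 · z_i(0) · e^{λ_i t} (row 1 of V times the modal terms).
x_1(0.25) = (-1)·(-3)·e^{-4·0.25} + 2·(-1)·e^{-2·0.25} = 3·0.367879 + (-2)·0.606531 = -0.1094.

-0.1094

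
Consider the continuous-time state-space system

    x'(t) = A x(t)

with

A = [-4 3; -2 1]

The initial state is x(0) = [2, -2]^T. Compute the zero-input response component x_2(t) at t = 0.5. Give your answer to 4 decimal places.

-3.1223

det(sI - A) = s^2 - (tr A)s + det A, with tr A = (-4) + 1 = -3 and det A = (-4)·1 - 3·(-2) = -4 - (-6) = 2.
So p(s) = det(sI - A) = s^2 + 3s + 2.
Factor s^2 + 3s + 2: two numbers with sum -3 and product 2 are -1 and -2, so s^2 + 3s + 2 = (s + 1)(s + 2).
Hence p(s) = (s + 1) (s + 2), with roots -2, -1.
The eigenvalues -2, -1 are distinct and real, so A is diagonalisable and x(t) = e^{At} x(0) = V diag(e^{λ_i t}) V^{-1} x(0), where the columns of V are the eigenvectors.
λ = -2: A - (-2)I = [[-2, 3], [-2, 3]]. Row 1 gives (-2)·v1 + 3·v2 = 0, so take v_1 = [3, 2]^T.
λ = -1: A - (-1)I = [[-3, 3], [-2, 2]]. Row 1 gives (-3)·v1 + 3·v2 = 0, so take v_2 = [1, 1]^T.
V = [v_1 v_2] = [[3, 1], [2, 1]] has det V = 1, so V^{-1} = adj(V)/det V = [[1, -1], [-2, 3]].
Modal coordinates z(0) = V^{-1} x(0): 1·2 + (-1)·(-2) = 4; (-2)·2 + 3·(-2) = -10; so z(0) = [4, -10]^T.
x_2(t) = Σ_i (v_i)_2 · z_i(0) · e^{λ_i t} (row 2 of V times the modal terms).
x_2(0.5) = 2·4·e^{-2·0.5} + 1·(-10)·e^{-1·0.5} = 8·0.367879 + (-10)·0.606531 = -3.1223.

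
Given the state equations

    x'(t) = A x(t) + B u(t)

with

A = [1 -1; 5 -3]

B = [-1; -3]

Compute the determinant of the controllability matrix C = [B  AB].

2

AB = [[2], [4]]
Controllability matrix C = [B  AB] = [[-1, 2], [-3, 4]]
det(C) = (-1)·4 - 2·(-3) = -4 - (-6) = 2
Since det(C) ≠ 0, rank(C) = 2 and the system is completely controllable.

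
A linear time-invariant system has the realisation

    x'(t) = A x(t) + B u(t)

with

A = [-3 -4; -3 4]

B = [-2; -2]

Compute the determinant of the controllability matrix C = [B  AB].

32

AB = [[14], [-2]]
Controllability matrix C = [B  AB] = [[-2, 14], [-2, -2]]
det(C) = (-2)·(-2) - 14·(-2) = 4 - (-28) = 32
Since det(C) ≠ 0, rank(C) = 2 and the system is completely controllable.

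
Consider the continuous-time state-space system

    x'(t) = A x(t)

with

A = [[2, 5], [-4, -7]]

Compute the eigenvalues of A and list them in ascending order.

det(sI - A) = s^2 - (tr A)s + det A, with tr A = 2 + (-7) = -5 and det A = 2·(-7) - 5·(-4) = -14 - (-20) = 6.
So p(s) = det(sI - A) = s^2 + 5s + 6.
Factor s^2 + 5s + 6: two numbers with sum -5 and product 6 are -2 and -3, so s^2 + 5s + 6 = (s + 2)(s + 3).
Hence p(s) = (s + 2) (s + 3), with roots -3, -2.
All eigenvalues have negative real part, so the system is asymptotically stable.

-3, -2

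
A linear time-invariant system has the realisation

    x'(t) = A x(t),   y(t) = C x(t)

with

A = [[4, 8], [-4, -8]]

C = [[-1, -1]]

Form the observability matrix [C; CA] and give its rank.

1

CA = [[0, 0]]
Observability matrix O = [C; CA] = [[-1, -1], [0, 0]]
Every row of O is a scalar multiple of row 1 = [-1, -1] (multipliers 1, 0), so the rows span a one-dimensional space.
O ≠ 0, hence rank(O) = 1.
rank(O) = 1 < n = 2, so the pair (A, C) is not completely observable.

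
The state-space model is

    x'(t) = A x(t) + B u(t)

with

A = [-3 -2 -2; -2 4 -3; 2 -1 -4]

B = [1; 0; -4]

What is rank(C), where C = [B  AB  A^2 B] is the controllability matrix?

AB = [[5], [10], [18]]
A^2B = [[-71], [-24], [-72]]
Controllability matrix C = [B  AB  A^2B] = [[1, 5, -71], [0, 10, -24], [-4, 18, -72]]
det(C) = 1·(10·(-72) - (-24)·18) - 5·(0·(-72) - (-24)·(-4)) + (-71)·(0·18 - 10·(-4)) = 1·(-288) - 5·(-96) + (-71)·40 = -2648 ≠ 0, so rank(C) = 3.
rank(C) = 3 = n, so the pair (A, B) is completely controllable.

3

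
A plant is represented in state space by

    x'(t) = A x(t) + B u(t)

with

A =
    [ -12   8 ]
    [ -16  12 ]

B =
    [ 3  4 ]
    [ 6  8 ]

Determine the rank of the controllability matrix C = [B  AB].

AB = [[12, 16], [24, 32]]
Controllability matrix C = [B  AB] = [[3, 4, 12, 16], [6, 8, 24, 32]]
Every column of C is a scalar multiple of column 1 = [3, 6] (multipliers 1, 4/3, 4, 16/3), so the columns span a one-dimensional space.
C ≠ 0, hence rank(C) = 1.
rank(C) = 1 < n = 2, so the pair (A, B) is not completely controllable.

1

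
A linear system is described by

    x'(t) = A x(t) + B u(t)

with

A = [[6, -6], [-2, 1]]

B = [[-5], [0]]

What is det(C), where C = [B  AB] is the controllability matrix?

AB = [[-30], [10]]
Controllability matrix C = [B  AB] = [[-5, -30], [0, 10]]
det(C) = (-5)·10 - (-30)·0 = -50 - 0 = -50
Since det(C) ≠ 0, rank(C) = 2 and the system is completely controllable.

-50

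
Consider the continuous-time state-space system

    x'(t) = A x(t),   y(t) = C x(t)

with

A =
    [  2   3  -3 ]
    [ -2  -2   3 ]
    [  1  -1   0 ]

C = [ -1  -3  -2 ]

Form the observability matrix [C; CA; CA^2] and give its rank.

3

CA = [[2, 5, -6]]
CA^2 = [[-12, 2, 9]]
Observability matrix O = [C; CA; CA^2] = [[-1, -3, -2], [2, 5, -6], [-12, 2, 9]]
det(O) = (-1)·(5·9 - (-6)·2) - (-3)·(2·9 - (-6)·(-12)) + (-2)·(2·2 - 5·(-12)) = (-1)·57 - (-3)·(-54) + (-2)·64 = -347 ≠ 0, so rank(O) = 3.
rank(O) = 3 = n, so the pair (A, C) is completely observable.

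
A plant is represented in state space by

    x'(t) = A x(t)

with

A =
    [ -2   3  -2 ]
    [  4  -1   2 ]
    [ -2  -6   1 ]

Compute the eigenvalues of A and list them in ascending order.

-3, -1, 2

det(sI - A) = s^3 - (tr A)s^2 + (M11 + M22 + M33)s - det A, where Mii is the 2×2 principal minor of A obtained by deleting row i and column i.
tr A = (-2) + (-1) + 1 = -2; M11 = (-1)·1 - 2·(-6) = -1 - (-12) = 11; M22 = (-2)·1 - (-2)·(-2) = -2 - 4 = -6; M33 = (-2)·(-1) - 3·4 = 2 - 12 = -10; sum of minors = -5.
det A = (-2)·((-1)·1 - 2·(-6)) - 3·(4·1 - 2·(-2)) + (-2)·(4·(-6) - (-1)·(-2)) = (-2)·11 - 3·8 + (-2)·(-26) = 6.
So p(s) = det(sI - A) = s^3 + 2s^2 - 5s - 6.
Rational-root test: any integer root divides -6. Testing small divisors, s = -1 works: p(-1) = -1 + 2 + 5 + (-6) = 0, so (s + 1) is a factor.
Dividing, p(s) = (s + 1)(s^2 + s - 6).
Factor s^2 + s - 6: two numbers with sum -1 and product -6 are 2 and -3, so s^2 + s - 6 = (s - 2)(s + 3).
Hence p(s) = (s - 2) (s + 1) (s + 3), with roots -3, -1, 2.
At least one eigenvalue has non-negative real part, so the system is not asymptotically stable.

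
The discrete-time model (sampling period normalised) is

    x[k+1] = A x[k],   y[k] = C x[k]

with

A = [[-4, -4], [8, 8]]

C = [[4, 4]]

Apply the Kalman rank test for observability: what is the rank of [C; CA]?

CA = [[16, 16]]
Observability matrix O = [C; CA] = [[4, 4], [16, 16]]
Every row of O is a scalar multiple of row 1 = [4, 4] (multipliers 1, 4), so the rows span a one-dimensional space.
O ≠ 0, hence rank(O) = 1.
rank(O) = 1 < n = 2, so the pair (A, C) is not completely observable.

1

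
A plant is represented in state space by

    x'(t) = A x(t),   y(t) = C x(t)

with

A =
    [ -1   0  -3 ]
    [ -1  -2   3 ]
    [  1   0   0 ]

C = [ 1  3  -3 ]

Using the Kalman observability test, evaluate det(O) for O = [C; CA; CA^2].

225

CA = [[-7, -6, 6]]
CA^2 = [[19, 12, 3]]
Observability matrix O = [C; CA; CA^2] = [[1, 3, -3], [-7, -6, 6], [19, 12, 3]]
Expanding along the first row, det(O) = 1·((-6)·3 - 6·12) - 3·((-7)·3 - 6·19) + (-3)·((-7)·12 - (-6)·19) = 1·(-90) - 3·(-135) + (-3)·30 = 225
Since det(O) ≠ 0, rank(O) = 3 and the system is completely observable.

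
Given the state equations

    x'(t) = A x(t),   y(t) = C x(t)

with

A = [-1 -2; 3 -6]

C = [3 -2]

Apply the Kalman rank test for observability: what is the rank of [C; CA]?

CA = [[-9, 6]]
Observability matrix O = [C; CA] = [[3, -2], [-9, 6]]
Every row of O is a scalar multiple of row 1 = [3, -2] (multipliers 1, -3), so the rows span a one-dimensional space.
O ≠ 0, hence rank(O) = 1.
rank(O) = 1 < n = 2, so the pair (A, C) is not completely observable.

1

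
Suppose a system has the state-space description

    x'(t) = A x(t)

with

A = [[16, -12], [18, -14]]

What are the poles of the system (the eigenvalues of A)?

det(sI - A) = s^2 - (tr A)s + det A, with tr A = 16 + (-14) = 2 and det A = 16·(-14) - (-12)·18 = -224 - (-216) = -8.
So p(s) = det(sI - A) = s^2 - 2s - 8.
Factor s^2 - 2s - 8: two numbers with sum 2 and product -8 are 4 and -2, so s^2 - 2s - 8 = (s - 4)(s + 2).
Hence p(s) = (s - 4) (s + 2), with roots -2, 4.
At least one eigenvalue has non-negative real part, so the system is not asymptotically stable.

-2, 4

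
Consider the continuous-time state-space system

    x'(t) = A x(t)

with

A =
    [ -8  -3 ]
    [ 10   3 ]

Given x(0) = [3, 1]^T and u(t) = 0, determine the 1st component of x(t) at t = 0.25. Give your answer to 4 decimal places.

-0.9979

det(sI - A) = s^2 - (tr A)s + det A, with tr A = (-8) + 3 = -5 and det A = (-8)·3 - (-3)·10 = -24 - (-30) = 6.
So p(s) = det(sI - A) = s^2 + 5s + 6.
Factor s^2 + 5s + 6: two numbers with sum -5 and product 6 are -2 and -3, so s^2 + 5s + 6 = (s + 2)(s + 3).
Hence p(s) = (s + 2) (s + 3), with roots -3, -2.
The eigenvalues -3, -2 are distinct and real, so A is diagonalisable and x(t) = e^{At} x(0) = V diag(e^{λ_i t}) V^{-1} x(0), where the columns of V are the eigenvectors.
λ = -3: A - (-3)I = [[-5, -3], [10, 6]]. Row 1 gives (-5)·v1 + (-3)·v2 = 0, so take v_1 = [-3, 5]^T.
λ = -2: A - (-2)I = [[-6, -3], [10, 5]]. Row 1 gives (-6)·v1 + (-3)·v2 = 0, so take v_2 = [1, -2]^T.
V = [v_1 v_2] = [[-3, 1], [5, -2]] has det V = 1, so V^{-1} = adj(V)/det V = [[-2, -1], [-5, -3]].
Modal coordinates z(0) = V^{-1} x(0): (-2)·3 + (-1)·1 = -7; (-5)·3 + (-3)·1 = -18; so z(0) = [-7, -18]^T.
x_1(t) = Σ_i (v_i)_1 · z_i(0) · e^{λ_i t} (row 1 of V times the modal terms).
x_1(0.25) = (-3)·(-7)·e^{-3·0.25} + 1·(-18)·e^{-2·0.25} = 21·0.472367 + (-18)·0.606531 = -0.9979.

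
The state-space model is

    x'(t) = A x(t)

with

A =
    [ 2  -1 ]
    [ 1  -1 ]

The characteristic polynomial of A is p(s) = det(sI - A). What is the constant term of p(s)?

-1

For a 2×2 matrix, det(sI - A) = s^2 - (tr A)s + det A.
tr A = 1, det A = -1.
So p(s) = s^2 - s - 1.
The constant term is -1.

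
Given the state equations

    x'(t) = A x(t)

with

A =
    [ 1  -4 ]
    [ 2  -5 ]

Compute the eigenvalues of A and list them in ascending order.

-3, -1

det(sI - A) = s^2 - (tr A)s + det A, with tr A = 1 + (-5) = -4 and det A = 1·(-5) - (-4)·2 = -5 - (-8) = 3.
So p(s) = det(sI - A) = s^2 + 4s + 3.
Factor s^2 + 4s + 3: two numbers with sum -4 and product 3 are -1 and -3, so s^2 + 4s + 3 = (s + 1)(s + 3).
Hence p(s) = (s + 1) (s + 3), with roots -3, -1.
All eigenvalues have negative real part, so the system is asymptotically stable.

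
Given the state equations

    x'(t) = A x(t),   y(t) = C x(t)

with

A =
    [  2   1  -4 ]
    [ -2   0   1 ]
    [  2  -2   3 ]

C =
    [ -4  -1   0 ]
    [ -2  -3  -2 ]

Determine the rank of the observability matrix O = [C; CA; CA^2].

3

CA = [[-6, -4, 15], [-2, 2, -1]]
CA^2 = [[26, -36, 65], [-10, 0, 7]]
Observability matrix O = [C; CA; CA^2] = [[-4, -1, 0], [-2, -3, -2], [-6, -4, 15], [-2, 2, -1], [26, -36, 65], [-10, 0, 7]]
Take the 3×3 submatrix of O formed by rows 1, 2, 3: [[-4, -1, 0], [-2, -3, -2], [-6, -4, 15]]. Its determinant is (-4)·((-3)·15 - (-2)·(-4)) - (-1)·((-2)·15 - (-2)·(-6)) + 0·((-2)·(-4) - (-3)·(-6)) = (-4)·(-53) - (-1)·(-42) + 0·(-10) = 170 ≠ 0.
So rank(O) ≥ 3; since O has 3 columns, rank(O) = 3.
rank(O) = 3 = n, so the pair (A, C) is completely observable.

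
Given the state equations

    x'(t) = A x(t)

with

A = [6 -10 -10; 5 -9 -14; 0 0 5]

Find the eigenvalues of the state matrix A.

-4, 1, 5

det(sI - A) = s^3 - (tr A)s^2 + (M11 + M22 + M33)s - det A, where Mii is the 2×2 principal minor of A obtained by deleting row i and column i.
tr A = 6 + (-9) + 5 = 2; M11 = (-9)·5 - (-14)·0 = -45 - 0 = -45; M22 = 6·5 - (-10)·0 = 30 - 0 = 30; M33 = 6·(-9) - (-10)·5 = -54 - (-50) = -4; sum of minors = -19.
det A = 6·((-9)·5 - (-14)·0) - (-10)·(5·5 - (-14)·0) + (-10)·(5·0 - (-9)·0) = 6·(-45) - (-10)·25 + (-10)·0 = -20.
So p(s) = det(sI - A) = s^3 - 2s^2 - 19s + 20.
Rational-root test: any integer root divides 20. Testing small divisors, s = 1 works: p(1) = 1 + (-2) + (-19) + 20 = 0, so (s - 1) is a factor.
Dividing, p(s) = (s - 1)(s^2 - s - 20).
Factor s^2 - s - 20: two numbers with sum 1 and product -20 are 5 and -4, so s^2 - s - 20 = (s - 5)(s + 4).
Hence p(s) = (s - 5) (s - 1) (s + 4), with roots -4, 1, 5.
At least one eigenvalue has non-negative real part, so the system is not asymptotically stable.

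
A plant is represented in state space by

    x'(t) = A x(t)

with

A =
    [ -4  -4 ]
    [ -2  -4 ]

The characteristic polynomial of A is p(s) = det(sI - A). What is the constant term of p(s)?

For a 2×2 matrix, det(sI - A) = s^2 - (tr A)s + det A.
tr A = -8, det A = 8.
So p(s) = s^2 + 8s + 8.
The constant term is 8.

8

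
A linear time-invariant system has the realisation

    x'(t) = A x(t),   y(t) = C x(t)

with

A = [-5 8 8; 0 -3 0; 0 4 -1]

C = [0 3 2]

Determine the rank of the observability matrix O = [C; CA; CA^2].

2

CA = [[0, -1, -2]]
CA^2 = [[0, -5, 2]]
Observability matrix O = [C; CA; CA^2] = [[0, 3, 2], [0, -1, -2], [0, -5, 2]]
Column 1 of O is identically zero, so rank(O) ≤ 2.
The 2×2 minor from rows 1, 2, columns 2, 3 is 3·(-2) - 2·(-1) = -6 - (-2) = -4 ≠ 0, so rank(O) = 2.
rank(O) = 2 < n = 3, so the pair (A, C) is not completely observable.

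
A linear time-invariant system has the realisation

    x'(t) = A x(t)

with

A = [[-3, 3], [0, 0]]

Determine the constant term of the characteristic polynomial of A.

0

For a 2×2 matrix, det(sI - A) = s^2 - (tr A)s + det A.
tr A = -3, det A = 0.
So p(s) = s^2 + 3s.
The constant term is 0.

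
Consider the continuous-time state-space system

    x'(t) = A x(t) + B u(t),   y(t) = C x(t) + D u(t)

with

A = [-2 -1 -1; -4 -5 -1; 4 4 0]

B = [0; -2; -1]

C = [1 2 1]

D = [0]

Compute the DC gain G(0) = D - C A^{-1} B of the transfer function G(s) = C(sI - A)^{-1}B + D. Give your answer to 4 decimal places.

G(0) = C(-A)^{-1}B + D = -C A^{-1} B + D.
det A = -8, so A^{-1} = (1/-8)·adj(A) = [[-1/2, 1/2, 1/2], [1/2, -1/2, -1/4], [-1/2, -1/2, -3/4]]
A^{-1} B = [-3/2, 5/4, 7/4]^T
C A^{-1} B = 11/4
G(0) = D - C A^{-1} B = 0 - (11/4) = -11/4 ≈ -2.7500

-2.7500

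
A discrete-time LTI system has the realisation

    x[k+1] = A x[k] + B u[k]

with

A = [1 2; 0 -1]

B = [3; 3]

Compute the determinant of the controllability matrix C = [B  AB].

AB = [[9], [-3]]
Controllability matrix C = [B  AB] = [[3, 9], [3, -3]]
det(C) = 3·(-3) - 9·3 = -9 - 27 = -36
Since det(C) ≠ 0, rank(C) = 2 and the system is completely controllable.

-36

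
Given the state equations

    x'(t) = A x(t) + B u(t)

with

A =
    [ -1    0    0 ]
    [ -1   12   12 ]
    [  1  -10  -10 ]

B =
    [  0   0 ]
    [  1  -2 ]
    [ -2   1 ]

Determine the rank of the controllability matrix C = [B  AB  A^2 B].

AB = [[0, 0], [-12, -12], [10, 10]]
A^2B = [[0, 0], [-24, -24], [20, 20]]
Controllability matrix C = [B  AB  A^2B] = [[0, 0, 0, 0, 0, 0], [1, -2, -12, -12, -24, -24], [-2, 1, 10, 10, 20, 20]]
Row 1 of C is identically zero, so rank(C) ≤ 2.
The 2×2 minor from rows 2, 3, columns 1, 2 is 1·1 - (-2)·(-2) = 1 - 4 = -3 ≠ 0, so rank(C) = 2.
rank(C) = 2 < n = 3, so the pair (A, B) is not completely controllable.

2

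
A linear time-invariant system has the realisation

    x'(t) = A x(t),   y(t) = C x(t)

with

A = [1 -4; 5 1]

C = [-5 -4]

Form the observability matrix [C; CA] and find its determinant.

CA = [[-25, 16]]
Observability matrix O = [C; CA] = [[-5, -4], [-25, 16]]
det(O) = (-5)·16 - (-4)·(-25) = -80 - 100 = -180
Since det(O) ≠ 0, rank(O) = 2 and the system is completely observable.

-180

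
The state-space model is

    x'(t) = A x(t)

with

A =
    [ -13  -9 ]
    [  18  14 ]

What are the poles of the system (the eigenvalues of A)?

det(sI - A) = s^2 - (tr A)s + det A, with tr A = (-13) + 14 = 1 and det A = (-13)·14 - (-9)·18 = -182 - (-162) = -20.
So p(s) = det(sI - A) = s^2 - s - 20.
Factor s^2 - s - 20: two numbers with sum 1 and product -20 are 5 and -4, so s^2 - s - 20 = (s - 5)(s + 4).
Hence p(s) = (s - 5) (s + 4), with roots -4, 5.
At least one eigenvalue has non-negative real part, so the system is not asymptotically stable.

-4, 5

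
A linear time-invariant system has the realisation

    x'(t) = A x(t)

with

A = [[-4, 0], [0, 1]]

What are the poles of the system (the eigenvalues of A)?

-4, 1

det(sI - A) = s^2 - (tr A)s + det A, with tr A = (-4) + 1 = -3 and det A = (-4)·1 - 0·0 = -4 - 0 = -4.
So p(s) = det(sI - A) = s^2 + 3s - 4.
Factor s^2 + 3s - 4: two numbers with sum -3 and product -4 are 1 and -4, so s^2 + 3s - 4 = (s - 1)(s + 4).
Hence p(s) = (s - 1) (s + 4), with roots -4, 1.
At least one eigenvalue has non-negative real part, so the system is not asymptotically stable.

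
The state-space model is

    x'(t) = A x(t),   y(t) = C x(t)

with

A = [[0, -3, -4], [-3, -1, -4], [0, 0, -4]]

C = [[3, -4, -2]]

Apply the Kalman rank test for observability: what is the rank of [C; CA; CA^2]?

3

CA = [[12, -5, 12]]
CA^2 = [[15, -31, -76]]
Observability matrix O = [C; CA; CA^2] = [[3, -4, -2], [12, -5, 12], [15, -31, -76]]
det(O) = 3·((-5)·(-76) - 12·(-31)) - (-4)·(12·(-76) - 12·15) + (-2)·(12·(-31) - (-5)·15) = 3·752 - (-4)·(-1092) + (-2)·(-297) = -1518 ≠ 0, so rank(O) = 3.
rank(O) = 3 = n, so the pair (A, C) is completely observable.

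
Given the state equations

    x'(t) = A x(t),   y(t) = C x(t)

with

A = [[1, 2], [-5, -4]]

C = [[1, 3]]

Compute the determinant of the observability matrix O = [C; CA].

CA = [[-14, -10]]
Observability matrix O = [C; CA] = [[1, 3], [-14, -10]]
det(O) = 1·(-10) - 3·(-14) = -10 - (-42) = 32
Since det(O) ≠ 0, rank(O) = 2 and the system is completely observable.

32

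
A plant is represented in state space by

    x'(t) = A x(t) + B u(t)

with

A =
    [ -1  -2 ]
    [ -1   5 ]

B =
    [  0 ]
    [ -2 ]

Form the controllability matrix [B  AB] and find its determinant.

8

AB = [[4], [-10]]
Controllability matrix C = [B  AB] = [[0, 4], [-2, -10]]
det(C) = 0·(-10) - 4·(-2) = 0 - (-8) = 8
Since det(C) ≠ 0, rank(C) = 2 and the system is completely controllable.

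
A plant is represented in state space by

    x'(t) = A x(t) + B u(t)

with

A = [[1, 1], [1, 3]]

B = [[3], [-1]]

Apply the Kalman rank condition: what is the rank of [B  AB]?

AB = [[2], [0]]
Controllability matrix C = [B  AB] = [[3, 2], [-1, 0]]
det(C) = 3·0 - 2·(-1) = 0 - (-2) = 2 ≠ 0, so rank(C) = 2.
rank(C) = 2 = n, so the pair (A, B) is completely controllable.

2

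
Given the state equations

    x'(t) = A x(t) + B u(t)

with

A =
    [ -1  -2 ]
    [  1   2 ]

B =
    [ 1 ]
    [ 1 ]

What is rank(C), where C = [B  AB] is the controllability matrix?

2

AB = [[-3], [3]]
Controllability matrix C = [B  AB] = [[1, -3], [1, 3]]
det(C) = 1·3 - (-3)·1 = 3 - (-3) = 6 ≠ 0, so rank(C) = 2.
rank(C) = 2 = n, so the pair (A, B) is completely controllable.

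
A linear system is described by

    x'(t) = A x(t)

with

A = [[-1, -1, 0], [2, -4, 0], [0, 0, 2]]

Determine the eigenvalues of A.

-3, -2, 2

det(sI - A) = s^3 - (tr A)s^2 + (M11 + M22 + M33)s - det A, where Mii is the 2×2 principal minor of A obtained by deleting row i and column i.
tr A = (-1) + (-4) + 2 = -3; M11 = (-4)·2 - 0·0 = -8 - 0 = -8; M22 = (-1)·2 - 0·0 = -2 - 0 = -2; M33 = (-1)·(-4) - (-1)·2 = 4 - (-2) = 6; sum of minors = -4.
det A = (-1)·((-4)·2 - 0·0) - (-1)·(2·2 - 0·0) + 0·(2·0 - (-4)·0) = (-1)·(-8) - (-1)·4 + 0·0 = 12.
So p(s) = det(sI - A) = s^3 + 3s^2 - 4s - 12.
Rational-root test: any integer root divides -12. Testing small divisors, s = -2 works: p(-2) = -8 + 12 + 8 + (-12) = 0, so (s + 2) is a factor.
Dividing, p(s) = (s + 2)(s^2 + s - 6).
Factor s^2 + s - 6: two numbers with sum -1 and product -6 are 2 and -3, so s^2 + s - 6 = (s - 2)(s + 3).
Hence p(s) = (s - 2) (s + 2) (s + 3), with roots -3, -2, 2.
At least one eigenvalue has non-negative real part, so the system is not asymptotically stable.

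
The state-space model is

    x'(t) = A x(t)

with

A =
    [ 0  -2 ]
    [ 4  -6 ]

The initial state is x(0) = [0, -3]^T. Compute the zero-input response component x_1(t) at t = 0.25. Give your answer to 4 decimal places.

det(sI - A) = s^2 - (tr A)s + det A, with tr A = 0 + (-6) = -6 and det A = 0·(-6) - (-2)·4 = 0 - (-8) = 8.
So p(s) = det(sI - A) = s^2 + 6s + 8.
Factor s^2 + 6s + 8: two numbers with sum -6 and product 8 are -2 and -4, so s^2 + 6s + 8 = (s + 2)(s + 4).
Hence p(s) = (s + 2) (s + 4), with roots -4, -2.
The eigenvalues -4, -2 are distinct and real, so A is diagonalisable and x(t) = e^{At} x(0) = V diag(e^{λ_i t}) V^{-1} x(0), where the columns of V are the eigenvectors.
λ = -4: A - (-4)I = [[4, -2], [4, -2]]. Row 1 gives 4·v1 + (-2)·v2 = 0, so take v_1 = [1, 2]^T.
λ = -2: A - (-2)I = [[2, -2], [4, -4]]. Row 1 gives 2·v1 + (-2)·v2 = 0, so take v_2 = [-1, -1]^T.
V = [v_1 v_2] = [[1, -1], [2, -1]] has det V = 1, so V^{-1} = adj(V)/det V = [[-1, 1], [-2, 1]].
Modal coordinates z(0) = V^{-1} x(0): (-1)·0 + 1·(-3) = -3; (-2)·0 + 1·(-3) = -3; so z(0) = [-3, -3]^T.
x_1(t) = Σ_i (v_i)_1 · z_i(0) · e^{λ_i t} (row 1 of V times the modal terms).
x_1(0.25) = 1·(-3)·e^{-4·0.25} + (-1)·(-3)·e^{-2·0.25} = (-3)·0.367879 + 3·0.606531 = 0.7160.

0.7160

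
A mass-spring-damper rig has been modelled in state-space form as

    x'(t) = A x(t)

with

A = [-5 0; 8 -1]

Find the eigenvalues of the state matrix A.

det(sI - A) = s^2 - (tr A)s + det A, with tr A = (-5) + (-1) = -6 and det A = (-5)·(-1) - 0·8 = 5 - 0 = 5.
So p(s) = det(sI - A) = s^2 + 6s + 5.
Factor s^2 + 6s + 5: two numbers with sum -6 and product 5 are -1 and -5, so s^2 + 6s + 5 = (s + 1)(s + 5).
Hence p(s) = (s + 1) (s + 5), with roots -5, -1.
All eigenvalues have negative real part, so the system is asymptotically stable.

-5, -1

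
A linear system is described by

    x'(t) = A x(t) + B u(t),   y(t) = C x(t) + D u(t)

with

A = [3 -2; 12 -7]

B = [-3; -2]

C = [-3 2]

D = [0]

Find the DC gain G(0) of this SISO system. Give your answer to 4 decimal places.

-3.0000

G(0) = C(-A)^{-1}B + D = -C A^{-1} B + D.
det A = 3, so A^{-1} = (1/3)·adj(A) = [[-7/3, 2/3], [-4, 1]]
A^{-1} B = [17/3, 10]^T
C A^{-1} B = 3
G(0) = D - C A^{-1} B = 0 - (3) = -3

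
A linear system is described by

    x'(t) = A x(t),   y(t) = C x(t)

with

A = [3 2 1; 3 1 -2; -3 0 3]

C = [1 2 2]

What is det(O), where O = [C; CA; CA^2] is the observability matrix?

-2

CA = [[3, 4, 3]]
CA^2 = [[12, 10, 4]]
Observability matrix O = [C; CA; CA^2] = [[1, 2, 2], [3, 4, 3], [12, 10, 4]]
Expanding along the first row, det(O) = 1·(4·4 - 3·10) - 2·(3·4 - 3·12) + 2·(3·10 - 4·12) = 1·(-14) - 2·(-24) + 2·(-18) = -2
Since det(O) ≠ 0, rank(O) = 3 and the system is completely observable.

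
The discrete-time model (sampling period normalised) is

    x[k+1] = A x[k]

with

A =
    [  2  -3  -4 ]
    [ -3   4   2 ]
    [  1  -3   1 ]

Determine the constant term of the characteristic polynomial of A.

15

Expand det(zI - A) for the 3×3 matrix.
p(z) = z^3 - 7z^2 + 15z + 15.
(Check: constant term = det(-A) = (-1)^3 det A = 15; coefficient of z^2 = -tr A = -7.)
The constant term is 15.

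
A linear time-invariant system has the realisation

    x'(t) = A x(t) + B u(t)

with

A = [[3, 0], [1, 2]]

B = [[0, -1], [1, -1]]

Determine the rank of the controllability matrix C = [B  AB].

AB = [[0, -3], [2, -3]]
Controllability matrix C = [B  AB] = [[0, -1, 0, -3], [1, -1, 2, -3]]
Take the 2×2 submatrix of C formed by columns 1, 2: [[0, -1], [1, -1]]. Its determinant is 0·(-1) - (-1)·1 = 0 - (-1) = 1 ≠ 0.
So rank(C) ≥ 2; since C has 2 rows, rank(C) = 2.
rank(C) = 2 = n, so the pair (A, B) is completely controllable.

2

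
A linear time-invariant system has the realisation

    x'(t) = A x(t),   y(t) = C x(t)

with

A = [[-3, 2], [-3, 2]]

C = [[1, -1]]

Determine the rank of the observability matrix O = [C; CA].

CA = [[0, 0]]
Observability matrix O = [C; CA] = [[1, -1], [0, 0]]
Every row of O is a scalar multiple of row 1 = [1, -1] (multipliers 1, 0), so the rows span a one-dimensional space.
O ≠ 0, hence rank(O) = 1.
rank(O) = 1 < n = 2, so the pair (A, C) is not completely observable.

1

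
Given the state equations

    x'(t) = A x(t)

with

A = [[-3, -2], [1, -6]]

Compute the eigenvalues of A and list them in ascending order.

-5, -4

det(sI - A) = s^2 - (tr A)s + det A, with tr A = (-3) + (-6) = -9 and det A = (-3)·(-6) - (-2)·1 = 18 - (-2) = 20.
So p(s) = det(sI - A) = s^2 + 9s + 20.
Factor s^2 + 9s + 20: two numbers with sum -9 and product 20 are -4 and -5, so s^2 + 9s + 20 = (s + 4)(s + 5).
Hence p(s) = (s + 4) (s + 5), with roots -5, -4.
All eigenvalues have negative real part, so the system is asymptotically stable.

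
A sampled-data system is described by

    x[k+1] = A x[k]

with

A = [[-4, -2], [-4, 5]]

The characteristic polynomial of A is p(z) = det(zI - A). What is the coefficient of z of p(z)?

-1

For a 2×2 matrix, det(zI - A) = z^2 - (tr A)z + det A.
tr A = 1, det A = -28.
So p(z) = z^2 - z - 28.
The coefficient of z is -1.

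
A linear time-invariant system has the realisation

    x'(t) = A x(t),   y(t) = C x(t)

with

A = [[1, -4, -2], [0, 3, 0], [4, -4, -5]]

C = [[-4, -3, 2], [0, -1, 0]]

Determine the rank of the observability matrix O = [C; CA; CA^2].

CA = [[4, -1, -2], [0, -3, 0]]
CA^2 = [[-4, -11, 2], [0, -9, 0]]
Observability matrix O = [C; CA; CA^2] = [[-4, -3, 2], [0, -1, 0], [4, -1, -2], [0, -3, 0], [-4, -11, 2], [0, -9, 0]]
The columns c1, c2, c3 of O are linearly dependent: c1 + 2·c3 = 0 (check each entry), so rank(O) ≤ 2.
The 2×2 minor from rows 1, 2, columns 1, 2 is (-4)·(-1) - (-3)·0 = 4 - 0 = 4 ≠ 0, so rank(O) = 2.
rank(O) = 2 < n = 3, so the pair (A, C) is not completely observable.

2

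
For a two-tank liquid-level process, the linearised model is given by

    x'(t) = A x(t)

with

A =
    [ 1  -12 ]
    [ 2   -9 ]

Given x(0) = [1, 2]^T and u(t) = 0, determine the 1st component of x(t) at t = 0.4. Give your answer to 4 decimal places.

det(sI - A) = s^2 - (tr A)s + det A, with tr A = 1 + (-9) = -8 and det A = 1·(-9) - (-12)·2 = -9 - (-24) = 15.
So p(s) = det(sI - A) = s^2 + 8s + 15.
Factor s^2 + 8s + 15: two numbers with sum -8 and product 15 are -3 and -5, so s^2 + 8s + 15 = (s + 3)(s + 5).
Hence p(s) = (s + 3) (s + 5), with roots -5, -3.
The eigenvalues -5, -3 are distinct and real, so A is diagonalisable and x(t) = e^{At} x(0) = V diag(e^{λ_i t}) V^{-1} x(0), where the columns of V are the eigenvectors.
λ = -5: A - (-5)I = [[6, -12], [2, -4]]. Row 1 gives 6·v1 + (-12)·v2 = 0, so take v_1 = [-2, -1]^T.
λ = -3: A - (-3)I = [[4, -12], [2, -6]]. Row 1 gives 4·v1 + (-12)·v2 = 0, so take v_2 = [3, 1]^T.
V = [v_1 v_2] = [[-2, 3], [-1, 1]] has det V = 1, so V^{-1} = adj(V)/det V = [[1, -3], [1, -2]].
Modal coordinates z(0) = V^{-1} x(0): 1·1 + (-3)·2 = -5; 1·1 + (-2)·2 = -3; so z(0) = [-5, -3]^T.
x_1(t) = Σ_i (v_i)_1 · z_i(0) · e^{λ_i t} (row 1 of V times the modal terms).
x_1(0.4) = (-2)·(-5)·e^{-5·0.4} + 3·(-3)·e^{-3·0.4} = 10·0.135335 + (-9)·0.301194 = -1.3574.

-1.3574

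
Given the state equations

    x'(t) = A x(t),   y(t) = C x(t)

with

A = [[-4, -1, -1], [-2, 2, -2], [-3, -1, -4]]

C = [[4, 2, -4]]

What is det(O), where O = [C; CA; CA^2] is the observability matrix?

-1024

CA = [[-8, 4, 8]]
CA^2 = [[0, 8, -32]]
Observability matrix O = [C; CA; CA^2] = [[4, 2, -4], [-8, 4, 8], [0, 8, -32]]
Expanding along the first row, det(O) = 4·(4·(-32) - 8·8) - 2·((-8)·(-32) - 8·0) + (-4)·((-8)·8 - 4·0) = 4·(-192) - 2·256 + (-4)·(-64) = -1024
Since det(O) ≠ 0, rank(O) = 3 and the system is completely observable.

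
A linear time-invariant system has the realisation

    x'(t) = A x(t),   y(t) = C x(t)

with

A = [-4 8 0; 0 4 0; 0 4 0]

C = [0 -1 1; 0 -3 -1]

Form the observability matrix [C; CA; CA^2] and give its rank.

2

CA = [[0, 0, 0], [0, -16, 0]]
CA^2 = [[0, 0, 0], [0, -64, 0]]
Observability matrix O = [C; CA; CA^2] = [[0, -1, 1], [0, -3, -1], [0, 0, 0], [0, -16, 0], [0, 0, 0], [0, -64, 0]]
Column 1 of O is identically zero, so rank(O) ≤ 2.
The 2×2 minor from rows 1, 2, columns 2, 3 is (-1)·(-1) - 1·(-3) = 1 - (-3) = 4 ≠ 0, so rank(O) = 2.
rank(O) = 2 < n = 3, so the pair (A, C) is not completely observable.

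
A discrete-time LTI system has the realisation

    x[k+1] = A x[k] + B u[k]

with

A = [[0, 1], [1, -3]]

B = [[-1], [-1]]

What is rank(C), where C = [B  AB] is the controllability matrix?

2

AB = [[-1], [2]]
Controllability matrix C = [B  AB] = [[-1, -1], [-1, 2]]
det(C) = (-1)·2 - (-1)·(-1) = -2 - 1 = -3 ≠ 0, so rank(C) = 2.
rank(C) = 2 = n, so the pair (A, B) is completely controllable.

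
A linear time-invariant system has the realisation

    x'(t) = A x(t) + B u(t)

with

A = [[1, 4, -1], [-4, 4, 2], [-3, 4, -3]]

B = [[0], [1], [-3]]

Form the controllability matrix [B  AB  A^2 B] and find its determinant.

AB = [[7], [-2], [13]]
A^2B = [[-14], [-10], [-68]]
Controllability matrix C = [B  AB  A^2B] = [[0, 7, -14], [1, -2, -10], [-3, 13, -68]]
Expanding along the first row, det(C) = 0·((-2)·(-68) - (-10)·13) - 7·(1·(-68) - (-10)·(-3)) + (-14)·(1·13 - (-2)·(-3)) = 0·266 - 7·(-98) + (-14)·7 = 588
Since det(C) ≠ 0, rank(C) = 3 and the system is completely controllable.

588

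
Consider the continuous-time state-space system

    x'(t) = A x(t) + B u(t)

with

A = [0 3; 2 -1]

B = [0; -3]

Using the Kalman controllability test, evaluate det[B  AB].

AB = [[-9], [3]]
Controllability matrix C = [B  AB] = [[0, -9], [-3, 3]]
det(C) = 0·3 - (-9)·(-3) = 0 - 27 = -27
Since det(C) ≠ 0, rank(C) = 2 and the system is completely controllable.

-27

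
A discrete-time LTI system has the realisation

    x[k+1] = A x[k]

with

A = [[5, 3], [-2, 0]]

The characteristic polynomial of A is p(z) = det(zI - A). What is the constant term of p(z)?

For a 2×2 matrix, det(zI - A) = z^2 - (tr A)z + det A.
tr A = 5, det A = 6.
So p(z) = z^2 - 5z + 6.
The constant term is 6.

6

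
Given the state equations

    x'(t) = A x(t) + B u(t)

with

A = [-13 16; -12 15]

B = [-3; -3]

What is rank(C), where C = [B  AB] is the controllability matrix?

AB = [[-9], [-9]]
Controllability matrix C = [B  AB] = [[-3, -9], [-3, -9]]
Every column of C is a scalar multiple of column 1 = [-3, -3] (multipliers 1, 3), so the columns span a one-dimensional space.
C ≠ 0, hence rank(C) = 1.
rank(C) = 1 < n = 2, so the pair (A, B) is not completely controllable.

1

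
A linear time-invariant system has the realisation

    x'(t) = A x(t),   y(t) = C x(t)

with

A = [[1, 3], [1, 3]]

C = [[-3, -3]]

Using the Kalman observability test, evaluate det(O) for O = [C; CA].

36

CA = [[-6, -18]]
Observability matrix O = [C; CA] = [[-3, -3], [-6, -18]]
det(O) = (-3)·(-18) - (-3)·(-6) = 54 - 18 = 36
Since det(O) ≠ 0, rank(O) = 2 and the system is completely observable.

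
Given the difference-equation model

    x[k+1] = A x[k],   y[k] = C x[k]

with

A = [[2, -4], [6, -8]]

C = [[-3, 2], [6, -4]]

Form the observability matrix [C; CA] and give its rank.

CA = [[6, -4], [-12, 8]]
Observability matrix O = [C; CA] = [[-3, 2], [6, -4], [6, -4], [-12, 8]]
Every row of O is a scalar multiple of row 1 = [-3, 2] (multipliers 1, -2, -2, 4), so the rows span a one-dimensional space.
O ≠ 0, hence rank(O) = 1.
rank(O) = 1 < n = 2, so the pair (A, C) is not completely observable.

1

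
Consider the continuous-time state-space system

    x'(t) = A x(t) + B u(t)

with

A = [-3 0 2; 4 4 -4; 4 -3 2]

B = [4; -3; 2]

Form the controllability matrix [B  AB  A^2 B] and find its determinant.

AB = [[-8], [-4], [29]]
A^2B = [[82], [-164], [38]]
Controllability matrix C = [B  AB  A^2B] = [[4, -8, 82], [-3, -4, -164], [2, 29, 38]]
Expanding along the first row, det(C) = 4·((-4)·38 - (-164)·29) - (-8)·((-3)·38 - (-164)·2) + 82·((-3)·29 - (-4)·2) = 4·4604 - (-8)·214 + 82·(-79) = 13650
Since det(C) ≠ 0, rank(C) = 3 and the system is completely controllable.

13650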